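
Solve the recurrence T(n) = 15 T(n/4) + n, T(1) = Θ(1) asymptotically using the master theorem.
T(n) = Θ(n^(log_4 15))

Master theorem: compare f(n) = n to n^(log_4 15) where log_4 15 ≈ 1.953. Since 1 < log_4 15, we have f(n) = O(n^(log_4 15 − ε)) for some ε > 0 — Case 1. Hence T(n) = Θ(n^(log_4 15)).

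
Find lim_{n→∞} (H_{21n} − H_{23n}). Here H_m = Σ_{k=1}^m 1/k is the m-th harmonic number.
lim = ln(21/23)

Euler-Maclaurin gives H_m = ln m + γ + 1/(2m) + O(1/m^2). The γ and O(1/m) terms cancel in the difference:
  H_{21n} − H_{23n} = ln(21n) − ln(23n) + O(1/n) = ln(21/23) + O(1/n).
Hence the limit is ln(21/23).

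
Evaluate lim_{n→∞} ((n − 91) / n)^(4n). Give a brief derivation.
lim = e^(−364)

Rewrite as (1 − 91/n)^(4n). By the standard limit (1 + x/n)^n → e^x, we have (1 − 91/n)^n → e^(−91), and raising to the 4th power gives e^(−364).
More precisely, ln[(1 − 91/n)^(4n)] = 4n · ln(1 − 91/n) = 4n · (-91/n + O(1/n^2)) = -364 + O(1/n) → -364.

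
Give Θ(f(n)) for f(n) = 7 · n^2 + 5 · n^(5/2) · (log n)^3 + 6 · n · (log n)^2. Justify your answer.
f(n) ∈ Θ(n^(5/2) · (log n)^3)

Compare the terms by growth order. For large n, n^a · (log n)^b dominates n^a' · (log n)^b' iff a > a', or (a = a' and b > b'). Ranking the 3 terms shows the dominant one is 5 · n^(5/2) · (log n)^3. Hence f(n) ∈ Θ(n^(5/2) · (log n)^3).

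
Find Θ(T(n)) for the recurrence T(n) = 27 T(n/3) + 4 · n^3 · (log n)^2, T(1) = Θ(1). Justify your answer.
T(n) = Θ(n^3 · (log n)^3)

Here log_3 27 = 3 and f(n) = 4 · n^3 · (log n)^2 = Θ(n^(log_3 27) · (log n)^2). This is the extended Case 2 of the master theorem (f matches the critical exponent up to log factors), giving T(n) = Θ(n^(log_3 27) · (log n)^(2+1)) = Θ(n^3 · (log n)^3).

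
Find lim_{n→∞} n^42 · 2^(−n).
lim = 0

Exponentials with base > 1 dominate every fixed polynomial: for any fixed c, n^c / 2^n → 0 as n → ∞ (e.g. by the ratio test, or by writing 2^n = e^(n ln 2) and noting e^(n ln 2) / n^c → ∞). Hence n^42 · 2^(−n) = n^42 / 2^n → 0.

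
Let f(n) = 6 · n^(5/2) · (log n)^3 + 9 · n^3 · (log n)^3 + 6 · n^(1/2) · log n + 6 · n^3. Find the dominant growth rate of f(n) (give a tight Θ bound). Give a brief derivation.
f(n) ∈ Θ(n^3 · (log n)^3)

Compare the terms by growth order. For large n, n^a · (log n)^b dominates n^a' · (log n)^b' iff a > a', or (a = a' and b > b'). Ranking the 4 terms shows the dominant one is 9 · n^3 · (log n)^3. Hence f(n) ∈ Θ(n^3 · (log n)^3).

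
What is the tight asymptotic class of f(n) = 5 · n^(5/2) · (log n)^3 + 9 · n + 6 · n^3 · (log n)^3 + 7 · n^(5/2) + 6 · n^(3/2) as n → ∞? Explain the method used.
f(n) ∈ Θ(n^3 · (log n)^3)

Compare the terms by growth order. For large n, n^a · (log n)^b dominates n^a' · (log n)^b' iff a > a', or (a = a' and b > b'). Ranking the 5 terms shows the dominant one is 6 · n^3 · (log n)^3. Hence f(n) ∈ Θ(n^3 · (log n)^3).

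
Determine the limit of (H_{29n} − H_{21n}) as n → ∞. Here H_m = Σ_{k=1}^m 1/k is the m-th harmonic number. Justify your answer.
lim = ln(29/21)

Euler-Maclaurin gives H_m = ln m + γ + 1/(2m) + O(1/m^2). The γ and O(1/m) terms cancel in the difference:
  H_{29n} − H_{21n} = ln(29n) − ln(21n) + O(1/n) = ln(29/21) + O(1/n).
Hence the limit is ln(29/21).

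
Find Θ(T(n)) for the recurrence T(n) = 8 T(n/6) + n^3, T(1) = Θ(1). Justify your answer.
T(n) = Θ(n^3)

log_6 8 ≈ 1.161. f(n) = n^3 dominates n^(log_6 8) since 3 > 1.161, and the regularity condition a·f(n/b) = 8·(n/6)^3 = (8/216)·n^3 ≤ c·f(n) holds with c = 8/216 ≈ 0.037 < 1. So this is Case 3: T(n) = Θ(f(n)) = Θ(n^3).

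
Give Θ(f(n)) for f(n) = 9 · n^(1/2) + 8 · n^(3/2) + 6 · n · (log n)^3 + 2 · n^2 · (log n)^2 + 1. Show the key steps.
f(n) ∈ Θ(n^2 · (log n)^2)

Compare the terms by growth order. For large n, n^a · (log n)^b dominates n^a' · (log n)^b' iff a > a', or (a = a' and b > b'). Ranking the 5 terms shows the dominant one is 2 · n^2 · (log n)^2. Hence f(n) ∈ Θ(n^2 · (log n)^2).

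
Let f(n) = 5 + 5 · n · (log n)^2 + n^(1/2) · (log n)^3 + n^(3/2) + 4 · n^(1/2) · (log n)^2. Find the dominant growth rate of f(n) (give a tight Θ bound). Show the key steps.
f(n) ∈ Θ(n^(3/2))

Compare the terms by growth order. For large n, n^a · (log n)^b dominates n^a' · (log n)^b' iff a > a', or (a = a' and b > b'). Ranking the 5 terms shows the dominant one is n^(3/2). Hence f(n) ∈ Θ(n^(3/2)).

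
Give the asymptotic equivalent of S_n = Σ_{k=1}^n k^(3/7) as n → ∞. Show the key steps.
S_n ~ (7/10) · n^(10/7)

Integral comparison: Σ_{k=1}^n k^(3/7) = ∫_0^n x^(3/7) dx + O(n^(3/7)). The integral is n^(1 + 3/7) / (1 + 3/7) = n^((3+7)/7) / ((3+7)/7) = (7/10) · n^(10/7).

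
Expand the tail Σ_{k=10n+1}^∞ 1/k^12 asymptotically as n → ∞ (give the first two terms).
Σ_{k>10n} 1/k^12 = 1/(11 · (10n)^11) − 1/(2 · (10n)^12) + O(1/(10n)^13)

Compare to the integral: ∫_{10n}^∞ x^(−12) dx = [−x^(−11)/11]_{10n}^∞ = 1/((12−1)·(10n)^11). The Euler-Maclaurin correction adds −f(10n)/2 = −1/(2·(10n)^12). Euler-Maclaurin then gives
  Σ_{k>10n} 1/k^12 = ∫_{10n}^∞ dx/x^12 − 1/(2·(10n)^12) + O(1/(10n)^13).
(Equivalently this is ζ(12) − Σ_{k≤10n} 1/k^12.)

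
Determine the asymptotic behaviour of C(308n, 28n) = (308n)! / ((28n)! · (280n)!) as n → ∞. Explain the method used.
C(308n, 28n) ~ (285311670611/10000000000)^(28n) · sqrt(11/(20π·28n))

Write N = 28n. Apply Stirling to each factorial:
  (11N)! ~ sqrt(2π·11N) · (11N/e)^(11N),
  N! ~ sqrt(2π N) · (N/e)^N,
  (10N)! ~ sqrt(2π·10N) · (10N/e)^(10N).
The exponential factors combine to (11N)^(11N) / (N^N · (10N)^(10N)) = 11^(11N)/10^(10N) = (11^11/10^10)^N = (285311670611/10000000000)^N.
The square-root prefactors combine to sqrt(2π·11N) / (sqrt(2π N)·sqrt(2π·10N)) = sqrt(11 / (2π·10·N)) = sqrt(11/(20π·28n)).
Substituting N = 28n: C(308n, 28n) ~ (285311670611/10000000000)^(28n) · sqrt(11/(20π·28n)).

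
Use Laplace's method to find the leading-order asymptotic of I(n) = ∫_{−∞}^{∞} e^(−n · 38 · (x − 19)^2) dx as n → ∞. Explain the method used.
I(n) = sqrt(π/(38n))

Here φ(x) = 38 · (x − 19)^2 has its unique minimum at x* = 19 with φ(x*) = 0 and φ''(x*) = 76. Laplace's method gives
  I(n) ~ e^(−n φ(x*)) · sqrt(2π / (n · φ''(x*))) = sqrt(2π / (76n)) = sqrt(π/(38n)).
This is exact: substituting u = (x − 19)·sqrt(38n) gives I(n) = (1/sqrt(38n)) ∫_{−∞}^{∞} e^(−u^2) du = sqrt(π/(38n)).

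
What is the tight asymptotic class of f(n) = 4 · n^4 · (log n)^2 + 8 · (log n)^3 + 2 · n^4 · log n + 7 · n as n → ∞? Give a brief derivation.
f(n) ∈ Θ(n^4 · (log n)^2)

Compare the terms by growth order. For large n, n^a · (log n)^b dominates n^a' · (log n)^b' iff a > a', or (a = a' and b > b'). Ranking the 4 terms shows the dominant one is 4 · n^4 · (log n)^2. Hence f(n) ∈ Θ(n^4 · (log n)^2).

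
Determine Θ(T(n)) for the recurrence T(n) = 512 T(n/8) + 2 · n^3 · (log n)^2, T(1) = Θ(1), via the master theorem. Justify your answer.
T(n) = Θ(n^3 · (log n)^3)

Here log_8 512 = 3 and f(n) = 2 · n^3 · (log n)^2 = Θ(n^(log_8 512) · (log n)^2). This is the extended Case 2 of the master theorem (f matches the critical exponent up to log factors), giving T(n) = Θ(n^(log_8 512) · (log n)^(2+1)) = Θ(n^3 · (log n)^3).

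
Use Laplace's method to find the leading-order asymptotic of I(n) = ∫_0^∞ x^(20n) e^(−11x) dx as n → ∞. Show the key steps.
I(n) ~ (sqrt(2π·20n) / 11) · (20n/(11e))^(20n)

Write the integrand as exp(20n ln x − 11x) and set f(x) = 20n ln x − 11x. Then f'(x) = 20n/x − 11 = 0 at x* = 20n/11, and f''(x*) = −20n/x*^2 = −11^2/(20n). Laplace's method (interior maximum) gives
  I(n) ~ e^(f(x*)) · sqrt(2π / |f''(x*)|)
        = exp(20n ln(20n/11) − 20n) · sqrt(2π · 20n / 11^2)
        = (20n/11)^(20n) e^(−20n) · sqrt(2π·20n) / 11
        = (sqrt(2π·20n) / 11) · (20n/(11e))^(20n).
This matches Γ(20n+1)/11^(20n+1) with Stirling applied to Γ.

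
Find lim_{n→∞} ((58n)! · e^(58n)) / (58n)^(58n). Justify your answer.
lim = ∞

Stirling: (58n)! ~ sqrt(2π·58n) · (58n/e)^(58n). Hence
  (58n)! · e^(58n) / (58n)^(58n) ~ sqrt(2π·58n) = sqrt(2π·58) · sqrt(n) → ∞.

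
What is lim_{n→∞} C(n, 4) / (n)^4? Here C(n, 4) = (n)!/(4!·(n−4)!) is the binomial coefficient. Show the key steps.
lim = 1/4! = 1/24

With N = n → ∞: C(N, 4) / N^4 = [N(N−1)…(N−3)] / (4! · N^4) = (1/4!) · 1 · (1 − 1/n) · (1 − 2/n) · (1 − 3/n). Each factor → 1 as N → ∞, so the limit is 1/4! = 1/24.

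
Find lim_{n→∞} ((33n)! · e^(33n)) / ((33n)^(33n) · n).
lim = 0

Stirling: (33n)! ~ sqrt(2π·33n) · (33n/e)^(33n). Hence
  (33n)! · e^(33n) / (33n)^(33n) ~ sqrt(2π·33n).
Dividing by n: sqrt(2π·33n) / n = sqrt(2π·33) · n^((1−2)/2), so the expression behaves like sqrt(2π·33) · n^((1−2)/2) → 0.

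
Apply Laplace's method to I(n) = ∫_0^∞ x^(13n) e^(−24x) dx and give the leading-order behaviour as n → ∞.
I(n) ~ (sqrt(2π·13n) / 24) · (13n/(24e))^(13n)

Write the integrand as exp(13n ln x − 24x) and set f(x) = 13n ln x − 24x. Then f'(x) = 13n/x − 24 = 0 at x* = 13n/24, and f''(x*) = −13n/x*^2 = −24^2/(13n). Laplace's method (interior maximum) gives
  I(n) ~ e^(f(x*)) · sqrt(2π / |f''(x*)|)
        = exp(13n ln(13n/24) − 13n) · sqrt(2π · 13n / 24^2)
        = (13n/24)^(13n) e^(−13n) · sqrt(2π·13n) / 24
        = (sqrt(2π·13n) / 24) · (13n/(24e))^(13n).
This matches Γ(13n+1)/24^(13n+1) with Stirling applied to Γ.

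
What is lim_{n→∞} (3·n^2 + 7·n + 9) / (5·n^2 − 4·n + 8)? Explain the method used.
lim = 3/5

For large n the leading n^2 terms dominate both numerator and denominator. Dividing top and bottom by n^2, every other term tends to 0, leaving 3/5.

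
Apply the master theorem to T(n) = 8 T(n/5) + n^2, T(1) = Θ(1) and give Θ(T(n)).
T(n) = Θ(n^2)

log_5 8 ≈ 1.292. f(n) = n^2 dominates n^(log_5 8) since 2 > 1.292, and the regularity condition a·f(n/b) = 8·(n/5)^2 = (8/25)·n^2 ≤ c·f(n) holds with c = 8/25 ≈ 0.32 < 1. So this is Case 3: T(n) = Θ(f(n)) = Θ(n^2).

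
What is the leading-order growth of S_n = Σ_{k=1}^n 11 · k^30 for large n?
S_n ~ 11 · n^31 / 31

By integral comparison (Euler-Maclaurin), Σ_{k=1}^n 11 · k^30 = 11 · ∫_0^n x^30 dx + O(n^30) = 11 · n^31/31 + O(n^30). (Equivalently, Faulhaber's formula gives the same leading term.)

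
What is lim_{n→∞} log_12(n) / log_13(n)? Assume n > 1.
lim = ln(13) / ln(12) = log_12(13)

Change of base: log_12(n) = ln n / ln 12 and log_13(n) = ln n / ln 13. The ratio is (ln n / ln 12) · (ln 13 / ln n) = ln 13 / ln 12, a constant independent of n. So the limit is ln 13 / ln 12 = log_12(13).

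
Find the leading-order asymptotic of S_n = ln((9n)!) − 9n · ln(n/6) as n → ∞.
S_n ~ 9n · (ln 54 − 1) + O(ln n)

Stirling: ln((9n)!) = 9n ln(9n) − 9n + O(ln n).
  S_n = 9n ln(9n) − 9n − 9n ln(n/6) + O(ln n)
      = 9n ln(9n) − 9n ln n + 9n ln 6 − 9n + O(ln n)
      = 9n ln 9 + 9n ln 6 − 9n + O(ln n)
      = 9n (ln 54 − 1) + O(ln n).
Numerically ln(54) − 1 ≈ 2.9890.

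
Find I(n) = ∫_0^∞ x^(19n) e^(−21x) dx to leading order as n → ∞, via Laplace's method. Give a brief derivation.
I(n) ~ (sqrt(2π·19n) / 21) · (19n/(21e))^(19n)

Write the integrand as exp(19n ln x − 21x) and set f(x) = 19n ln x − 21x. Then f'(x) = 19n/x − 21 = 0 at x* = 19n/21, and f''(x*) = −19n/x*^2 = −21^2/(19n). Laplace's method (interior maximum) gives
  I(n) ~ e^(f(x*)) · sqrt(2π / |f''(x*)|)
        = exp(19n ln(19n/21) − 19n) · sqrt(2π · 19n / 21^2)
        = (19n/21)^(19n) e^(−19n) · sqrt(2π·19n) / 21
        = (sqrt(2π·19n) / 21) · (19n/(21e))^(19n).
This matches Γ(19n+1)/21^(19n+1) with Stirling applied to Γ.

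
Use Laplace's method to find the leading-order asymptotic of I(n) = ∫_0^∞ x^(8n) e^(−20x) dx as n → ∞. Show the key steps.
I(n) ~ (sqrt(2π·8n) / 20) · (8n/(20e))^(8n)

Write the integrand as exp(8n ln x − 20x) and set f(x) = 8n ln x − 20x. Then f'(x) = 8n/x − 20 = 0 at x* = 8n/20, and f''(x*) = −8n/x*^2 = −20^2/(8n). Laplace's method (interior maximum) gives
  I(n) ~ e^(f(x*)) · sqrt(2π / |f''(x*)|)
        = exp(8n ln(8n/20) − 8n) · sqrt(2π · 8n / 20^2)
        = (8n/20)^(8n) e^(−8n) · sqrt(2π·8n) / 20
        = (sqrt(2π·8n) / 20) · (8n/(20e))^(8n).
This matches Γ(8n+1)/20^(8n+1) with Stirling applied to Γ.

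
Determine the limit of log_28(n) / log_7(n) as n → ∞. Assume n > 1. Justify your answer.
lim = ln(7) / ln(28) = log_28(7)

Change of base: log_28(n) = ln n / ln 28 and log_7(n) = ln n / ln 7. The ratio is (ln n / ln 28) · (ln 7 / ln n) = ln 7 / ln 28, a constant independent of n. So the limit is ln 7 / ln 28 = log_28(7).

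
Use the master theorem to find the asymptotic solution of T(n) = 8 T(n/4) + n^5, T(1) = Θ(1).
T(n) = Θ(n^5)

log_4 8 ≈ 1.500. f(n) = n^5 dominates n^(log_4 8) since 5 > 1.500, and the regularity condition a·f(n/b) = 8·(n/4)^5 = (8/1024)·n^5 ≤ c·f(n) holds with c = 8/1024 ≈ 0.00781 < 1. So this is Case 3: T(n) = Θ(f(n)) = Θ(n^5).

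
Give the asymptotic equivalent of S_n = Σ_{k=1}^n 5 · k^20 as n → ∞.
S_n ~ 5 · n^21 / 21

By integral comparison (Euler-Maclaurin), Σ_{k=1}^n 5 · k^20 = 5 · ∫_0^n x^20 dx + O(n^20) = 5 · n^21/21 + O(n^20). (Equivalently, Faulhaber's formula gives the same leading term.)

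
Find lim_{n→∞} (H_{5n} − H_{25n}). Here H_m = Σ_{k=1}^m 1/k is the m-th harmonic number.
lim = ln(5/25) = −ln 5

Euler-Maclaurin gives H_m = ln m + γ + 1/(2m) + O(1/m^2). The γ and O(1/m) terms cancel in the difference:
  H_{5n} − H_{25n} = ln(5n) − ln(25n) + O(1/n) = ln(5/25) + O(1/n).
Hence the limit is ln(5/25) = −ln 5.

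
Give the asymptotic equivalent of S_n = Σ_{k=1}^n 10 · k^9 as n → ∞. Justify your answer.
S_n ~ n^10

By integral comparison (Euler-Maclaurin), Σ_{k=1}^n 10 · k^9 = 10 · ∫_0^n x^9 dx + O(n^9) = 10 · n^10/10 = n^10 + O(n^9). (Equivalently, Faulhaber's formula gives the same leading term.)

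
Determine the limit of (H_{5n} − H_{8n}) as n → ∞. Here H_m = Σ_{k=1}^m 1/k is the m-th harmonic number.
lim = ln(5/8)

Euler-Maclaurin gives H_m = ln m + γ + 1/(2m) + O(1/m^2). The γ and O(1/m) terms cancel in the difference:
  H_{5n} − H_{8n} = ln(5n) − ln(8n) + O(1/n) = ln(5/8) + O(1/n).
Hence the limit is ln(5/8).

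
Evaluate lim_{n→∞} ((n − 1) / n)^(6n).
lim = e^(−6)

Rewrite as (1 − 1/n)^(6n). By the standard limit (1 + x/n)^n → e^x, we have (1 − 1/n)^n → e^(−1), and raising to the 6th power gives e^(−6).
More precisely, ln[(1 − 1/n)^(6n)] = 6n · ln(1 − 1/n) = 6n · (-1/n + O(1/n^2)) = -6 + O(1/n) → -6.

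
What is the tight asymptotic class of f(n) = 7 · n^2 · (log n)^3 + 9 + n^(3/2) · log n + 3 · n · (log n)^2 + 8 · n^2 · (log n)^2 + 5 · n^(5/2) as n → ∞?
f(n) ∈ Θ(n^(5/2))

Compare the terms by growth order. For large n, n^a · (log n)^b dominates n^a' · (log n)^b' iff a > a', or (a = a' and b > b'). Ranking the 6 terms shows the dominant one is 5 · n^(5/2). Hence f(n) ∈ Θ(n^(5/2)).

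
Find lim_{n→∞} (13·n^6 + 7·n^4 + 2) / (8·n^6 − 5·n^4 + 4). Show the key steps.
lim = 13/8

For large n the leading n^6 terms dominate both numerator and denominator. Dividing top and bottom by n^6, every other term tends to 0, leaving 13/8.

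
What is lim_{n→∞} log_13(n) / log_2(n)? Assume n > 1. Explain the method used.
lim = ln(2) / ln(13) = log_13(2)

Change of base: log_13(n) = ln n / ln 13 and log_2(n) = ln n / ln 2. The ratio is (ln n / ln 13) · (ln 2 / ln n) = ln 2 / ln 13, a constant independent of n. So the limit is ln 2 / ln 13 = log_13(2).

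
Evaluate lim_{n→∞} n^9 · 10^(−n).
lim = 0

Exponentials with base > 1 dominate every fixed polynomial: for any fixed c, n^c / 10^n → 0 as n → ∞ (e.g. by the ratio test, or by writing 10^n = e^(n ln 10) and noting e^(n ln 10) / n^c → ∞). Hence n^9 · 10^(−n) = n^9 / 10^n → 0.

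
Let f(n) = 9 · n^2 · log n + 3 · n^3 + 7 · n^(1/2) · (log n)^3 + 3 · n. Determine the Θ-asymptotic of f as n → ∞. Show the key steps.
f(n) ∈ Θ(n^3)

Compare the terms by growth order. For large n, n^a · (log n)^b dominates n^a' · (log n)^b' iff a > a', or (a = a' and b > b'). Ranking the 4 terms shows the dominant one is 3 · n^3. Hence f(n) ∈ Θ(n^3).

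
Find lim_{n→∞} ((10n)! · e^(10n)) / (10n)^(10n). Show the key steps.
lim = ∞

Stirling: (10n)! ~ sqrt(2π·10n) · (10n/e)^(10n). Hence
  (10n)! · e^(10n) / (10n)^(10n) ~ sqrt(2π·10n) = sqrt(2π·10) · sqrt(n) → ∞.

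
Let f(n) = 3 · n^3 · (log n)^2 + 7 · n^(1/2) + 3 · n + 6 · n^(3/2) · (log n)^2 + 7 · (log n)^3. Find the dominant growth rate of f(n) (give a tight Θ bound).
f(n) ∈ Θ(n^3 · (log n)^2)

Compare the terms by growth order. For large n, n^a · (log n)^b dominates n^a' · (log n)^b' iff a > a', or (a = a' and b > b'). Ranking the 5 terms shows the dominant one is 3 · n^3 · (log n)^2. Hence f(n) ∈ Θ(n^3 · (log n)^2).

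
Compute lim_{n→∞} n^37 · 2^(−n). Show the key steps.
lim = 0

Exponentials with base > 1 dominate every fixed polynomial: for any fixed c, n^c / 2^n → 0 as n → ∞ (e.g. by the ratio test, or by writing 2^n = e^(n ln 2) and noting e^(n ln 2) / n^c → ∞). Hence n^37 · 2^(−n) = n^37 / 2^n → 0.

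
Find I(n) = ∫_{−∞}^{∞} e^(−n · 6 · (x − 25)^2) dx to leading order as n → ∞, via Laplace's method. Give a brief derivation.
I(n) = sqrt(π/(6n))

Here φ(x) = 6 · (x − 25)^2 has its unique minimum at x* = 25 with φ(x*) = 0 and φ''(x*) = 12. Laplace's method gives
  I(n) ~ e^(−n φ(x*)) · sqrt(2π / (n · φ''(x*))) = sqrt(2π / (12n)) = sqrt(π/(6n)).
This is exact: substituting u = (x − 25)·sqrt(6n) gives I(n) = (1/sqrt(6n)) ∫_{−∞}^{∞} e^(−u^2) du = sqrt(π/(6n)).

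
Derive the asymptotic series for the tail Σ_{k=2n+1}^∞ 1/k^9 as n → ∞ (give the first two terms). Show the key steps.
Σ_{k>2n} 1/k^9 = 1/(8 · (2n)^8) − 1/(2 · (2n)^9) + O(1/(2n)^10)

Compare to the integral: ∫_{2n}^∞ x^(−9) dx = [−x^(−8)/8]_{2n}^∞ = 1/((9−1)·(2n)^8). The Euler-Maclaurin correction adds −f(2n)/2 = −1/(2·(2n)^9). Euler-Maclaurin then gives
  Σ_{k>2n} 1/k^9 = ∫_{2n}^∞ dx/x^9 − 1/(2·(2n)^9) + O(1/(2n)^10).
(Equivalently this is ζ(9) − Σ_{k≤2n} 1/k^9.)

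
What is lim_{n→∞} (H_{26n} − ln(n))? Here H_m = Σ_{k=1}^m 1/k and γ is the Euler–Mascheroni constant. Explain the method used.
lim = ln 26 + γ

By Euler-Maclaurin, H_m = ln m + γ + O(1/m). So
  H_{26n} − ln(n) = ln(26n) + γ − ln(n) + O(1/n)
                       = ln(26/1) + γ + O(1/n).
Hence the limit is ln(26/1) + γ.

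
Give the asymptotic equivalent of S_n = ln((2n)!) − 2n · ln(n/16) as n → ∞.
S_n ~ 2n · (ln 32 − 1) + O(ln n)

Stirling: ln((2n)!) = 2n ln(2n) − 2n + O(ln n).
  S_n = 2n ln(2n) − 2n − 2n ln(n/16) + O(ln n)
      = 2n ln(2n) − 2n ln n + 2n ln 16 − 2n + O(ln n)
      = 2n ln 2 + 2n ln 16 − 2n + O(ln n)
      = 2n (ln 32 − 1) + O(ln n).
Numerically ln(32) − 1 ≈ 2.4657.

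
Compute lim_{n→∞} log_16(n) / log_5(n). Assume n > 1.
lim = ln(5) / ln(16) = log_16(5)

Change of base: log_16(n) = ln n / ln 16 and log_5(n) = ln n / ln 5. The ratio is (ln n / ln 16) · (ln 5 / ln n) = ln 5 / ln 16, a constant independent of n. So the limit is ln 5 / ln 16 = log_16(5).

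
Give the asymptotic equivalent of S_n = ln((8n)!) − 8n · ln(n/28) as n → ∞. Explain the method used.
S_n ~ 8n · (ln 224 − 1) + O(ln n)

Stirling: ln((8n)!) = 8n ln(8n) − 8n + O(ln n).
  S_n = 8n ln(8n) − 8n − 8n ln(n/28) + O(ln n)
      = 8n ln(8n) − 8n ln n + 8n ln 28 − 8n + O(ln n)
      = 8n ln 8 + 8n ln 28 − 8n + O(ln n)
      = 8n (ln 224 − 1) + O(ln n).
Numerically ln(224) − 1 ≈ 4.4116.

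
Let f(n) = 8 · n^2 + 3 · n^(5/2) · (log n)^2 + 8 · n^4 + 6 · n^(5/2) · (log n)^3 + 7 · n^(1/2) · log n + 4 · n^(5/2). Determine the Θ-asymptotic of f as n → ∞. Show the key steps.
f(n) ∈ Θ(n^4)

Compare the terms by growth order. For large n, n^a · (log n)^b dominates n^a' · (log n)^b' iff a > a', or (a = a' and b > b'). Ranking the 6 terms shows the dominant one is 8 · n^4. Hence f(n) ∈ Θ(n^4).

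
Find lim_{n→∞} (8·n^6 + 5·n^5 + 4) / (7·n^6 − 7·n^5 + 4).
lim = 8/7

For large n the leading n^6 terms dominate both numerator and denominator. Dividing top and bottom by n^6, every other term tends to 0, leaving 8/7.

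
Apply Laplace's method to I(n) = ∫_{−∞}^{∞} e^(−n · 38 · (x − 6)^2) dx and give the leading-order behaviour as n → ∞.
I(n) = sqrt(π/(38n))

Here φ(x) = 38 · (x − 6)^2 has its unique minimum at x* = 6 with φ(x*) = 0 and φ''(x*) = 76. Laplace's method gives
  I(n) ~ e^(−n φ(x*)) · sqrt(2π / (n · φ''(x*))) = sqrt(2π / (76n)) = sqrt(π/(38n)).
This is exact: substituting u = (x − 6)·sqrt(38n) gives I(n) = (1/sqrt(38n)) ∫_{−∞}^{∞} e^(−u^2) du = sqrt(π/(38n)).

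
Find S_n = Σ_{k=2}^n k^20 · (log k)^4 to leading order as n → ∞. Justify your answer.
S_n ~ n^21 · (log n)^4 / 21

By integral comparison, S_n = ∫_1^n x^20 · (log x)^4 dx + O(n^20 · (log n)^4). For the integral, the leading term of ∫_1^n x^20 (log x)^4 dx is n^21/21 · (log n)^4 (by repeated integration by parts; each step lowers the log-exponent and produces a relatively O(1/log n) correction). Hence S_n ~ n^21 · (log n)^4 / 21.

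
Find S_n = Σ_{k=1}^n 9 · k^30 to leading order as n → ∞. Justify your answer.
S_n ~ 9 · n^31 / 31

By integral comparison (Euler-Maclaurin), Σ_{k=1}^n 9 · k^30 = 9 · ∫_0^n x^30 dx + O(n^30) = 9 · n^31/31 + O(n^30). (Equivalently, Faulhaber's formula gives the same leading term.)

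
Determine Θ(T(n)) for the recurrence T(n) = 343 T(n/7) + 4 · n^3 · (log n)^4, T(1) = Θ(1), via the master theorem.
T(n) = Θ(n^3 · (log n)^5)

Here log_7 343 = 3 and f(n) = 4 · n^3 · (log n)^4 = Θ(n^(log_7 343) · (log n)^4). This is the extended Case 2 of the master theorem (f matches the critical exponent up to log factors), giving T(n) = Θ(n^(log_7 343) · (log n)^(4+1)) = Θ(n^3 · (log n)^5).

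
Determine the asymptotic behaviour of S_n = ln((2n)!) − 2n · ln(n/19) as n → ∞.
S_n ~ 2n · (ln 38 − 1) + O(ln n)

Stirling: ln((2n)!) = 2n ln(2n) − 2n + O(ln n).
  S_n = 2n ln(2n) − 2n − 2n ln(n/19) + O(ln n)
      = 2n ln(2n) − 2n ln n + 2n ln 19 − 2n + O(ln n)
      = 2n ln 2 + 2n ln 19 − 2n + O(ln n)
      = 2n (ln 38 − 1) + O(ln n).
Numerically ln(38) − 1 ≈ 2.6376.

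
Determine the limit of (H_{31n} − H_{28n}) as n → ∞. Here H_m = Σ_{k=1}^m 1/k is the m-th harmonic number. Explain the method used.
lim = ln(31/28)

Euler-Maclaurin gives H_m = ln m + γ + 1/(2m) + O(1/m^2). The γ and O(1/m) terms cancel in the difference:
  H_{31n} − H_{28n} = ln(31n) − ln(28n) + O(1/n) = ln(31/28) + O(1/n).
Hence the limit is ln(31/28).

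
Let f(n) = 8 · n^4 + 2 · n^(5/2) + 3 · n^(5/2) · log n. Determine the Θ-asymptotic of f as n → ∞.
f(n) ∈ Θ(n^4)

Compare the terms by growth order. For large n, n^a · (log n)^b dominates n^a' · (log n)^b' iff a > a', or (a = a' and b > b'). Ranking the 3 terms shows the dominant one is 8 · n^4. Hence f(n) ∈ Θ(n^4).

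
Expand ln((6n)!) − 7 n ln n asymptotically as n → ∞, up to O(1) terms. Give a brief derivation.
ln((6n)!) − 7 n ln n = −n ln n + 6(ln 6 − 1) n + (1/2) ln(2π·6n) + O(1/n)

Stirling: ln((6n)!) = 6n ln(6n) − 6n + (1/2) ln(2π·6n) + O(1/n).
Expand 6n ln(6n) = 6n (ln n + ln 6) = 6n ln n + 6n ln 6.
Subtract 7n ln n: leading term is (6 − 7) n ln n = −n ln n. The next term is 6n ln 6 − 6n = 6(ln 6 − 1) n. Then the (1/2) ln(2π·6n) correction.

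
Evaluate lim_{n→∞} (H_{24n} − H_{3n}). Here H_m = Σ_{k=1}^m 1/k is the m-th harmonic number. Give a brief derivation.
lim = ln(24/3) = ln 8

Euler-Maclaurin gives H_m = ln m + γ + 1/(2m) + O(1/m^2). The γ and O(1/m) terms cancel in the difference:
  H_{24n} − H_{3n} = ln(24n) − ln(3n) + O(1/n) = ln(24/3) + O(1/n).
Hence the limit is ln(24/3) = ln 8.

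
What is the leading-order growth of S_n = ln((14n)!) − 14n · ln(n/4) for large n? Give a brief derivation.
S_n ~ 14n · (ln 56 − 1) + O(ln n)

Stirling: ln((14n)!) = 14n ln(14n) − 14n + O(ln n).
  S_n = 14n ln(14n) − 14n − 14n ln(n/4) + O(ln n)
      = 14n ln(14n) − 14n ln n + 14n ln 4 − 14n + O(ln n)
      = 14n ln 14 + 14n ln 4 − 14n + O(ln n)
      = 14n (ln 56 − 1) + O(ln n).
Numerically ln(56) − 1 ≈ 3.0254.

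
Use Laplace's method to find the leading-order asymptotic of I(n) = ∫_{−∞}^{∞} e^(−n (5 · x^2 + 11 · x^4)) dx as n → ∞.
I(n) ~ sqrt(π/(5n))

φ(x) = 5 · x^2 + 11 · x^4 has its unique global minimum at x* = 0 (since φ'(x) = 10x + 44x^3 = 0 only at x = 0 for real x with both coefficients positive, and φ → ∞ as |x| → ∞). At x* = 0, φ(0) = 0 and φ''(0) = 10. Laplace's method then gives
  I(n) ~ sqrt(2π / (n · φ''(0))) · e^(−n φ(0)) = sqrt(2π / (10n)) = sqrt(π/(5n)).
The 11 · x^4 term contributes only at subleading order (an O(1/n) relative correction).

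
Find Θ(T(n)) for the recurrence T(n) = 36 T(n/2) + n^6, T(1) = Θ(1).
T(n) = Θ(n^6)

log_2 36 ≈ 5.170. f(n) = n^6 dominates n^(log_2 36) since 6 > 5.170, and the regularity condition a·f(n/b) = 36·(n/2)^6 = (36/64)·n^6 ≤ c·f(n) holds with c = 36/64 ≈ 0.562 < 1. So this is Case 3: T(n) = Θ(f(n)) = Θ(n^6).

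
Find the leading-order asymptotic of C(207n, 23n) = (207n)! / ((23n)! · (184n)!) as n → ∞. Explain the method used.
C(207n, 23n) ~ (387420489/16777216)^(23n) · sqrt(9/(16π·23n))

Write N = 23n. Apply Stirling to each factorial:
  (9N)! ~ sqrt(2π·9N) · (9N/e)^(9N),
  N! ~ sqrt(2π N) · (N/e)^N,
  (8N)! ~ sqrt(2π·8N) · (8N/e)^(8N).
The exponential factors combine to (9N)^(9N) / (N^N · (8N)^(8N)) = 9^(9N)/8^(8N) = (9^9/8^8)^N = (387420489/16777216)^N.
The square-root prefactors combine to sqrt(2π·9N) / (sqrt(2π N)·sqrt(2π·8N)) = sqrt(9 / (2π·8·N)) = sqrt(9/(16π·23n)).
Substituting N = 23n: C(207n, 23n) ~ (387420489/16777216)^(23n) · sqrt(9/(16π·23n)).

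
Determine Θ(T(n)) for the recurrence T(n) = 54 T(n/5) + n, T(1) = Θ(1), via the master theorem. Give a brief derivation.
T(n) = Θ(n^(log_5 54))

Master theorem: compare f(n) = n to n^(log_5 54) where log_5 54 ≈ 2.478. Since 1 < log_5 54, we have f(n) = O(n^(log_5 54 − ε)) for some ε > 0 — Case 1. Hence T(n) = Θ(n^(log_5 54)).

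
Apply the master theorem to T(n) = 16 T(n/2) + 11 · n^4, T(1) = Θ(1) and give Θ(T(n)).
T(n) = Θ(n^4 log n)

log_2 16 = 4, and f(n) = 11 · n^4 = Θ(n^(log_2 16)). This is Case 2 of the master theorem: T(n) = Θ(f(n) · log n) = Θ(n^4 log n).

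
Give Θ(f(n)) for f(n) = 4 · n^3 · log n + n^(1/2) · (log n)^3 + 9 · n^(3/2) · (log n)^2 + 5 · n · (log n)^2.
f(n) ∈ Θ(n^3 · log n)

Compare the terms by growth order. For large n, n^a · (log n)^b dominates n^a' · (log n)^b' iff a > a', or (a = a' and b > b'). Ranking the 4 terms shows the dominant one is 4 · n^3 · log n. Hence f(n) ∈ Θ(n^3 · log n).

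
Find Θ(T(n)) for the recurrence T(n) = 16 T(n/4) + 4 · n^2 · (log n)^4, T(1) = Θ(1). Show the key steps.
T(n) = Θ(n^2 · (log n)^5)

Here log_4 16 = 2 and f(n) = 4 · n^2 · (log n)^4 = Θ(n^(log_4 16) · (log n)^4). This is the extended Case 2 of the master theorem (f matches the critical exponent up to log factors), giving T(n) = Θ(n^(log_4 16) · (log n)^(4+1)) = Θ(n^2 · (log n)^5).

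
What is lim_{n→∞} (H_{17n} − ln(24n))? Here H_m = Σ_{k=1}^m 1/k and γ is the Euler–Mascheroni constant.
lim = ln(17/24) + γ

By Euler-Maclaurin, H_m = ln m + γ + O(1/m). So
  H_{17n} − ln(24n) = ln(17n) + γ − ln(24n) + O(1/n)
                       = ln(17/24) + γ + O(1/n).
Hence the limit is ln(17/24) + γ.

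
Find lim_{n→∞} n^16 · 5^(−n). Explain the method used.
lim = 0

Exponentials with base > 1 dominate every fixed polynomial: for any fixed c, n^c / 5^n → 0 as n → ∞ (e.g. by the ratio test, or by writing 5^n = e^(n ln 5) and noting e^(n ln 5) / n^c → ∞). Hence n^16 · 5^(−n) = n^16 / 5^n → 0.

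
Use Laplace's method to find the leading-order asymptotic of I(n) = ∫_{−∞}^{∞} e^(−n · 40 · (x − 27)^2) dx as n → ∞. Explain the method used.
I(n) = sqrt(π/(40n))

Here φ(x) = 40 · (x − 27)^2 has its unique minimum at x* = 27 with φ(x*) = 0 and φ''(x*) = 80. Laplace's method gives
  I(n) ~ e^(−n φ(x*)) · sqrt(2π / (n · φ''(x*))) = sqrt(2π / (80n)) = sqrt(π/(40n)).
This is exact: substituting u = (x − 27)·sqrt(40n) gives I(n) = (1/sqrt(40n)) ∫_{−∞}^{∞} e^(−u^2) du = sqrt(π/(40n)).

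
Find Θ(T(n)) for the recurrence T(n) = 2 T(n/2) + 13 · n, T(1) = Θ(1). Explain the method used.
T(n) = Θ(n log n)

log_2 2 = 1, and f(n) = 13 · n = Θ(n^(log_2 2)). This is Case 2 of the master theorem: T(n) = Θ(f(n) · log n) = Θ(n log n).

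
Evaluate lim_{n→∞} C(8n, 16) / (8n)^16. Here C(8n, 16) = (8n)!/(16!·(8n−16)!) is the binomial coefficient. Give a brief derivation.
lim = 1/16! = 1/20922789888000

With N = 8n → ∞: C(N, 16) / N^16 = [N(N−1)…(N−15)] / (16! · N^16) = (1/16!) · 1 · (1 − 1/(8n)) · … · (1 − 15/(8n)). Each factor → 1 as N → ∞, so the limit is 1/16! = 1/20922789888000.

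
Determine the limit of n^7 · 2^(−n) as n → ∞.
lim = 0

Exponentials with base > 1 dominate every fixed polynomial: for any fixed c, n^c / 2^n → 0 as n → ∞ (e.g. by the ratio test, or by writing 2^n = e^(n ln 2) and noting e^(n ln 2) / n^c → ∞). Hence n^7 · 2^(−n) = n^7 / 2^n → 0.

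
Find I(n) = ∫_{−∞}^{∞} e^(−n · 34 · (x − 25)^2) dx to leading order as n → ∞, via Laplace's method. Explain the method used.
I(n) = sqrt(π/(34n))

Here φ(x) = 34 · (x − 25)^2 has its unique minimum at x* = 25 with φ(x*) = 0 and φ''(x*) = 68. Laplace's method gives
  I(n) ~ e^(−n φ(x*)) · sqrt(2π / (n · φ''(x*))) = sqrt(2π / (68n)) = sqrt(π/(34n)).
This is exact: substituting u = (x − 25)·sqrt(34n) gives I(n) = (1/sqrt(34n)) ∫_{−∞}^{∞} e^(−u^2) du = sqrt(π/(34n)).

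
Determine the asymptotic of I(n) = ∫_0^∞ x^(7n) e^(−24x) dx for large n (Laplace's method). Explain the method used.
I(n) ~ (sqrt(2π·7n) / 24) · (7n/(24e))^(7n)

Write the integrand as exp(7n ln x − 24x) and set f(x) = 7n ln x − 24x. Then f'(x) = 7n/x − 24 = 0 at x* = 7n/24, and f''(x*) = −7n/x*^2 = −24^2/(7n). Laplace's method (interior maximum) gives
  I(n) ~ e^(f(x*)) · sqrt(2π / |f''(x*)|)
        = exp(7n ln(7n/24) − 7n) · sqrt(2π · 7n / 24^2)
        = (7n/24)^(7n) e^(−7n) · sqrt(2π·7n) / 24
        = (sqrt(2π·7n) / 24) · (7n/(24e))^(7n).
This matches Γ(7n+1)/24^(7n+1) with Stirling applied to Γ.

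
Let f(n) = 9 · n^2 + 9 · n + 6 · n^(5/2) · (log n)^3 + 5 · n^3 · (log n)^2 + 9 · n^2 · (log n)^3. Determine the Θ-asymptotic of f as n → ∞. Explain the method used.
f(n) ∈ Θ(n^3 · (log n)^2)

Compare the terms by growth order. For large n, n^a · (log n)^b dominates n^a' · (log n)^b' iff a > a', or (a = a' and b > b'). Ranking the 5 terms shows the dominant one is 5 · n^3 · (log n)^2. Hence f(n) ∈ Θ(n^3 · (log n)^2).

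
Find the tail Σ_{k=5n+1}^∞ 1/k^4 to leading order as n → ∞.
Σ_{k>5n} 1/k^4 ~ 1/(3 · (5n)^3)

Compare to the integral: ∫_{5n}^∞ x^(−4) dx = [−x^(−3)/3]_{5n}^∞ = 1/((4−1)·(5n)^3). Euler-Maclaurin then gives
  Σ_{k>5n} 1/k^4 = ∫_{5n}^∞ dx/x^4 − 1/(2·(5n)^4) + O(1/(5n)^5).
(Equivalently this is ζ(4) − Σ_{k≤5n} 1/k^4.)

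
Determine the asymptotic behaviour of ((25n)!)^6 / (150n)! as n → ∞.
((25n)!)^6/(150n)! ~ ((2π·25n)^(5/2) / sqrt(6)) · 6^(−6·25n)  →  0

Write N = 25n. Stirling: N! ~ sqrt(2π N)(N/e)^N and (6N)! ~ sqrt(2π·6N)·(6N/e)^(6N).
  (N!)^6/(6N)! ~ (2π N)^(6/2) (N/e)^(6N) / [sqrt(2π·6N) (6N/e)^(6N)]
     = (2π N)^(6/2) / sqrt(2π·6N) · (N/(6N))^(6N)
     = (2π N)^((6−1)/2) / sqrt(6) · 6^(−6N).
Since 6^6 > 1, the factor 6^(−6N) decays exponentially, so the ratio → 0. Substituting N = 25n gives the stated form.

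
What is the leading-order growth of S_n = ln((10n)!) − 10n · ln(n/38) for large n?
S_n ~ 10n · (ln 380 − 1) + O(ln n)

Stirling: ln((10n)!) = 10n ln(10n) − 10n + O(ln n).
  S_n = 10n ln(10n) − 10n − 10n ln(n/38) + O(ln n)
      = 10n ln(10n) − 10n ln n + 10n ln 38 − 10n + O(ln n)
      = 10n ln 10 + 10n ln 38 − 10n + O(ln n)
      = 10n (ln 380 − 1) + O(ln n).
Numerically ln(380) − 1 ≈ 4.9402.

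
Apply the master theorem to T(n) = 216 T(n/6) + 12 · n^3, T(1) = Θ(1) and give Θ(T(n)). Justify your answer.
T(n) = Θ(n^3 log n)

log_6 216 = 3, and f(n) = 12 · n^3 = Θ(n^(log_6 216)). This is Case 2 of the master theorem: T(n) = Θ(f(n) · log n) = Θ(n^3 log n).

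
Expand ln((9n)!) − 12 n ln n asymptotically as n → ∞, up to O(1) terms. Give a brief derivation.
ln((9n)!) − 12 n ln n = −3 n ln n + 9(ln 9 − 1) n + (1/2) ln(2π·9n) + O(1/n)

Stirling: ln((9n)!) = 9n ln(9n) − 9n + (1/2) ln(2π·9n) + O(1/n).
Expand 9n ln(9n) = 9n (ln n + ln 9) = 9n ln n + 9n ln 9.
Subtract 12n ln n: leading term is (9 − 12) n ln n = −3 n ln n. The next term is 9n ln 9 − 9n = 9(ln 9 − 1) n. Then the (1/2) ln(2π·9n) correction.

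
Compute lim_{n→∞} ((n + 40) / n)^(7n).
lim = e^280

Rewrite as (1 + 40/n)^(7n). By the standard limit (1 + x/n)^n → e^x, we have (1 + 40/n)^n → e^40, and raising to the 7th power gives e^280.
More precisely, ln[(1 + 40/n)^(7n)] = 7n · ln(1 + 40/n) = 7n · (40/n + O(1/n^2)) = 280 + O(1/n) → 280.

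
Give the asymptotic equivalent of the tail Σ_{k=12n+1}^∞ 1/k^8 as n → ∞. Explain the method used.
Σ_{k>12n} 1/k^8 ~ 1/(7 · (12n)^7)

Compare to the integral: ∫_{12n}^∞ x^(−8) dx = [−x^(−7)/7]_{12n}^∞ = 1/((8−1)·(12n)^7). Euler-Maclaurin then gives
  Σ_{k>12n} 1/k^8 = ∫_{12n}^∞ dx/x^8 − 1/(2·(12n)^8) + O(1/(12n)^9).
(Equivalently this is ζ(8) − Σ_{k≤12n} 1/k^8.)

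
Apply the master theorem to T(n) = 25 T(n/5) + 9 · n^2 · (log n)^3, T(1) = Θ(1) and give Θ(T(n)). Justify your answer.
T(n) = Θ(n^2 · (log n)^4)

Here log_5 25 = 2 and f(n) = 9 · n^2 · (log n)^3 = Θ(n^(log_5 25) · (log n)^3). This is the extended Case 2 of the master theorem (f matches the critical exponent up to log factors), giving T(n) = Θ(n^(log_5 25) · (log n)^(3+1)) = Θ(n^2 · (log n)^4).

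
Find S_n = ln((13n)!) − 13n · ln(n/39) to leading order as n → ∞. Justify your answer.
S_n ~ 13n · (ln 507 − 1) + O(ln n)

Stirling: ln((13n)!) = 13n ln(13n) − 13n + O(ln n).
  S_n = 13n ln(13n) − 13n − 13n ln(n/39) + O(ln n)
      = 13n ln(13n) − 13n ln n + 13n ln 39 − 13n + O(ln n)
      = 13n ln 13 + 13n ln 39 − 13n + O(ln n)
      = 13n (ln 507 − 1) + O(ln n).
Numerically ln(507) − 1 ≈ 5.2285.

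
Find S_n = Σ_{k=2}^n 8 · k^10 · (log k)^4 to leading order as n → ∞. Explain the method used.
S_n ~ 8 · n^11 · (log n)^4 / 11

By integral comparison, S_n = ∫_1^n 8 · x^10 · (log x)^4 dx + O(n^10 · (log n)^4). For the integral, the leading term of ∫_1^n x^10 (log x)^4 dx is n^11/11 · (log n)^4 (by repeated integration by parts; each step lowers the log-exponent and produces a relatively O(1/log n) correction). Hence S_n ~ 8 · n^11 · (log n)^4 / 11.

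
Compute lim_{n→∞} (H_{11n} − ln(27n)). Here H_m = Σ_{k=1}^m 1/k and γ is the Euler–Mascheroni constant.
lim = ln(11/27) + γ

By Euler-Maclaurin, H_m = ln m + γ + O(1/m). So
  H_{11n} − ln(27n) = ln(11n) + γ − ln(27n) + O(1/n)
                       = ln(11/27) + γ + O(1/n).
Hence the limit is ln(11/27) + γ.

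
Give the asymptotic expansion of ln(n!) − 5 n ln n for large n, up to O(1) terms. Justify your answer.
ln(n!) − 5 n ln n = −4 n ln n − n + (1/2) ln(2π n) + O(1/n)

Stirling: ln((n)!) = n ln(n) − n + (1/2) ln(2π·n) + O(1/n).
Here n ln(n) = n ln n.
Subtract 5n ln n: leading term is (1 − 5) n ln n = −4 n ln n. The next term is −n. Then the (1/2) ln(2π·n) correction.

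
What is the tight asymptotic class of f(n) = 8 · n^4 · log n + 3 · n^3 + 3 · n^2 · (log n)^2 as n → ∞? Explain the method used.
f(n) ∈ Θ(n^4 · log n)

Compare the terms by growth order. For large n, n^a · (log n)^b dominates n^a' · (log n)^b' iff a > a', or (a = a' and b > b'). Ranking the 3 terms shows the dominant one is 8 · n^4 · log n. Hence f(n) ∈ Θ(n^4 · log n).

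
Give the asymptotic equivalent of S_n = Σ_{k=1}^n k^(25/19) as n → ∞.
S_n ~ (19/44) · n^(44/19)

Integral comparison: Σ_{k=1}^n k^(25/19) = ∫_0^n x^(25/19) dx + O(n^(25/19)). The integral is n^(1 + 25/19) / (1 + 25/19) = n^((25+19)/19) / ((25+19)/19) = (19/44) · n^(44/19).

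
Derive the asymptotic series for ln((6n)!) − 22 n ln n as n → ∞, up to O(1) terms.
ln((6n)!) − 22 n ln n = −16 n ln n + 6(ln 6 − 1) n + (1/2) ln(2π·6n) + O(1/n)

Stirling: ln((6n)!) = 6n ln(6n) − 6n + (1/2) ln(2π·6n) + O(1/n).
Expand 6n ln(6n) = 6n (ln n + ln 6) = 6n ln n + 6n ln 6.
Subtract 22n ln n: leading term is (6 − 22) n ln n = −16 n ln n. The next term is 6n ln 6 − 6n = 6(ln 6 − 1) n. Then the (1/2) ln(2π·6n) correction.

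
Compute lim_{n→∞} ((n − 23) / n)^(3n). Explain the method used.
lim = e^(−69)

Rewrite as (1 − 23/n)^(3n). By the standard limit (1 + x/n)^n → e^x, we have (1 − 23/n)^n → e^(−23), and raising to the 3rd power gives e^(−69).
More precisely, ln[(1 − 23/n)^(3n)] = 3n · ln(1 − 23/n) = 3n · (-23/n + O(1/n^2)) = -69 + O(1/n) → -69.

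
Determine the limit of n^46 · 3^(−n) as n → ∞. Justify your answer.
lim = 0

Exponentials with base > 1 dominate every fixed polynomial: for any fixed c, n^c / 3^n → 0 as n → ∞ (e.g. by the ratio test, or by writing 3^n = e^(n ln 3) and noting e^(n ln 3) / n^c → ∞). Hence n^46 · 3^(−n) = n^46 / 3^n → 0.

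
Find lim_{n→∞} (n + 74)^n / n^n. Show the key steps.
lim = e^74

Rewrite as (1 + 74/n)^(n). By the standard limit (1 + x/n)^n → e^x, we have (1 + 74/n)^n → e^74, and raising to the 1st power gives e^74.
More precisely, ln[(1 + 74/n)^(n)] = n · ln(1 + 74/n) = n · (74/n + O(1/n^2)) = 74 + O(1/n) → 74.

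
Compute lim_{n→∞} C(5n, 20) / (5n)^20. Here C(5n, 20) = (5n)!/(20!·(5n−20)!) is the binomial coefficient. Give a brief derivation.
lim = 1/20! = 1/2432902008176640000

With N = 5n → ∞: C(N, 20) / N^20 = [N(N−1)…(N−19)] / (20! · N^20) = (1/20!) · 1 · (1 − 1/(5n)) · … · (1 − 19/(5n)). Each factor → 1 as N → ∞, so the limit is 1/20! = 1/2432902008176640000.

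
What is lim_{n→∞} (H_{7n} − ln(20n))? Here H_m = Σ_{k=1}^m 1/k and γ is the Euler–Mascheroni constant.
lim = ln(7/20) + γ

By Euler-Maclaurin, H_m = ln m + γ + O(1/m). So
  H_{7n} − ln(20n) = ln(7n) + γ − ln(20n) + O(1/n)
                       = ln(7/20) + γ + O(1/n).
Hence the limit is ln(7/20) + γ.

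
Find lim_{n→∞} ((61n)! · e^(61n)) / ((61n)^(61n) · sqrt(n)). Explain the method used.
lim = sqrt(2π·61)

Stirling: (61n)! ~ sqrt(2π·61n) · (61n/e)^(61n). Hence
  (61n)! · e^(61n) / (61n)^(61n) ~ sqrt(2π·61n).
Dividing by sqrt(n): sqrt(2π·61n) / sqrt(n) = sqrt(2π·61) · n^((1−1)/2), so the limit is sqrt(2π·61).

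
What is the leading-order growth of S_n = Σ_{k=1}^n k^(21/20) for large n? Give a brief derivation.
S_n ~ (20/41) · n^(41/20)

Integral comparison: Σ_{k=1}^n k^(21/20) = ∫_0^n x^(21/20) dx + O(n^(21/20)). The integral is n^(1 + 21/20) / (1 + 21/20) = n^((21+20)/20) / ((21+20)/20) = (20/41) · n^(41/20).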